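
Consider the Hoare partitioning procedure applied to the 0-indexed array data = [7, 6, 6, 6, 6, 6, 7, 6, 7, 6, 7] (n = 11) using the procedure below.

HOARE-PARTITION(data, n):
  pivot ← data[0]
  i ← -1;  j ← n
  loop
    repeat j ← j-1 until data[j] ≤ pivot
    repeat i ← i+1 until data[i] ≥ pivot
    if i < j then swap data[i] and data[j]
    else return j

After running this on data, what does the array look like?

pivot = data[0] = 7; i = -1, j = 11
j→10 (data[10]=7≤7), i→0 (data[0]=7≥7); i<j, swap → [7, 6, 6, 6, 6, 6, 7, 6, 7, 6, 7]
j→9 (data[9]=6≤7), i→6 (data[6]=7≥7); i<j, swap → [7, 6, 6, 6, 6, 6, 6, 6, 7, 7, 7]
j→8, i→8; i≥j, return j=8. data = [7, 6, 6, 6, 6, 6, 6, 6, 7, 7, 7]

[7, 6, 6, 6, 6, 6, 6, 6, 7, 7, 7]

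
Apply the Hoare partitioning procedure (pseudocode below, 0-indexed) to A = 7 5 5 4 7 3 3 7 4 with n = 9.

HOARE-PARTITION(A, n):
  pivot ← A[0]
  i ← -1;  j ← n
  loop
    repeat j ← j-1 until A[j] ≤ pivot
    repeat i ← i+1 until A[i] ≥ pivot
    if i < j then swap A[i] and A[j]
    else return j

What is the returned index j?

pivot=7
j stops at 8 (4), i stops at 0 (7); swap ⇒ 4 5 5 4 7 3 3 7 7
j stops at 7 (7), i stops at 4 (7); swap ⇒ 4 5 5 4 7 3 3 7 7
j stops at 6, i stops at 7; i≥j ⇒ return 6. A=4 5 5 4 7 3 3 7 7

6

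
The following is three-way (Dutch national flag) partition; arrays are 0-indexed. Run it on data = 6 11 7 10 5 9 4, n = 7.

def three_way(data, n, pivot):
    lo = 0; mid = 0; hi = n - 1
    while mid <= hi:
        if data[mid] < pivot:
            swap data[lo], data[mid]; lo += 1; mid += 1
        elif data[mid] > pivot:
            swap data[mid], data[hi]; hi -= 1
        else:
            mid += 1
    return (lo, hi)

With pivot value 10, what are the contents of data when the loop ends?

pivot = 10; lo=0, mid=0, hi=6
data[mid]=6<10: swap data[0],data[0]; lo=1,mid=1 → 6 11 7 10 5 9 4
data[mid]=11>10: swap data[1],data[6]; hi=5 → 6 4 7 10 5 9 11
data[mid]=4<10: swap data[1],data[1]; lo=2,mid=2 → 6 4 7 10 5 9 11
data[mid]=7<10: swap data[2],data[2]; lo=3,mid=3 → 6 4 7 10 5 9 11
data[mid]=10=10: mid=4
data[mid]=5<10: swap data[3],data[4]; lo=4,mid=5 → 6 4 7 5 10 9 11
data[mid]=9<10: swap data[4],data[5]; lo=5,mid=6 → 6 4 7 5 9 10 11
end: lo=5, hi=5; data = 6 4 7 5 9 10 11

6 4 7 5 9 10 11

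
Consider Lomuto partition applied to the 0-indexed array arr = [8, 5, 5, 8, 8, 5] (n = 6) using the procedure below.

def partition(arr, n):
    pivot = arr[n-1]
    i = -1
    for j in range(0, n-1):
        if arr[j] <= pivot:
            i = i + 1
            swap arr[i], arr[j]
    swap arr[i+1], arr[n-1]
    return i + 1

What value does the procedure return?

pivot=5, i=-1
j=0: 8>5, skip
j=1: 5≤5, i=0, swap(0,1) ⇒ [5, 8, 5, 8, 8, 5]
j=2: 5≤5, i=1, swap(1,2) ⇒ [5, 5, 8, 8, 8, 5]
j=3: 8>5, skip
j=4: 8>5, skip
swap(2,5) ⇒ [5, 5, 5, 8, 8, 8]; return 2

2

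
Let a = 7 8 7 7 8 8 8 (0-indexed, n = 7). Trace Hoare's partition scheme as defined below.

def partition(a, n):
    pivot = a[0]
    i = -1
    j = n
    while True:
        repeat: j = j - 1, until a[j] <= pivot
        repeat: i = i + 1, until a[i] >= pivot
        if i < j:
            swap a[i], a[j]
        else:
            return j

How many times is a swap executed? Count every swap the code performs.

2

pivot = a[0] = 7; i = -1, j = 7
j→3 (a[3]=7≤7), i→0 (a[0]=7≥7); i<j, swap → 7 8 7 7 8 8 8
j→2 (a[2]=7≤7), i→1 (a[1]=8≥7); i<j, swap → 7 7 8 7 8 8 8
j→1, i→2; i≥j, return j=1. a = 7 7 8 7 8 8 8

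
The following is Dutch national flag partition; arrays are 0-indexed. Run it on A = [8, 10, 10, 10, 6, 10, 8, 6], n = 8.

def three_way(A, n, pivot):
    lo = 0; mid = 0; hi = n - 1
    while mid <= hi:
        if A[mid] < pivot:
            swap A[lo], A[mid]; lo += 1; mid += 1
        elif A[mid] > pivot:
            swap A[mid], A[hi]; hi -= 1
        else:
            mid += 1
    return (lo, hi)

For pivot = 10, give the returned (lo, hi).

(4, 7)

lo=0 mid=0 hi=7
8<10: swap(0,0), lo=1 mid=1 ⇒ [8, 10, 10, 10, 6, 10, 8, 6]
10=10: mid=2
10=10: mid=3
10=10: mid=4
6<10: swap(1,4), lo=2 mid=5 ⇒ [8, 6, 10, 10, 10, 10, 8, 6]
10=10: mid=6
8<10: swap(2,6), lo=3 mid=7 ⇒ [8, 6, 8, 10, 10, 10, 10, 6]
6<10: swap(3,7), lo=4 mid=8 ⇒ [8, 6, 8, 6, 10, 10, 10, 10]
done. lo=4 hi=7; A=[8, 6, 8, 6, 10, 10, 10, 10]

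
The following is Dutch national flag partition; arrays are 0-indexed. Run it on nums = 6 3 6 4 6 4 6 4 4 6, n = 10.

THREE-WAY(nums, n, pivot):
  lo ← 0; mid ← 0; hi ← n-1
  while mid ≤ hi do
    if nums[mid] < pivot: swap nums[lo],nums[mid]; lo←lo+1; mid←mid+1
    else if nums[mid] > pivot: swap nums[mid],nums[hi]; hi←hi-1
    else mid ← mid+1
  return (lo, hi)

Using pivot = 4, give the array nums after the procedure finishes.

pivot = 4; lo=0, mid=0, hi=9
nums[mid]=6>4: swap nums[0],nums[9]; hi=8 → 6 3 6 4 6 4 6 4 4 6
nums[mid]=6>4: swap nums[0],nums[8]; hi=7 → 4 3 6 4 6 4 6 4 6 6
nums[mid]=4=4: mid=1
nums[mid]=3<4: swap nums[0],nums[1]; lo=1,mid=2 → 3 4 6 4 6 4 6 4 6 6
nums[mid]=6>4: swap nums[2],nums[7]; hi=6 → 3 4 4 4 6 4 6 6 6 6
nums[mid]=4=4: mid=3
nums[mid]=4=4: mid=4
nums[mid]=6>4: swap nums[4],nums[6]; hi=5 → 3 4 4 4 6 4 6 6 6 6
nums[mid]=6>4: swap nums[4],nums[5]; hi=4 → 3 4 4 4 4 6 6 6 6 6
nums[mid]=4=4: mid=5
end: lo=1, hi=4; nums = 3 4 4 4 4 6 6 6 6 6

3 4 4 4 4 6 6 6 6 6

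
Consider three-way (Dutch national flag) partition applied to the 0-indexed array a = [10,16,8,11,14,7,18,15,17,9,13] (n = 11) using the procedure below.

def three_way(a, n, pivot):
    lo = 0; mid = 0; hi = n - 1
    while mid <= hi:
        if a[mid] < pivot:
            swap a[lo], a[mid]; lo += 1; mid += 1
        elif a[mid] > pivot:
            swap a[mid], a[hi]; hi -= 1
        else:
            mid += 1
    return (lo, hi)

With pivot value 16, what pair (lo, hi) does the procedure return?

(8, 8)

lo=0 mid=0 hi=10
10<16: swap(0,0), lo=1 mid=1 ⇒ [10,16,8,11,14,7,18,15,17,9,13]
16=16: mid=2
8<16: swap(1,2), lo=2 mid=3 ⇒ [10,8,16,11,14,7,18,15,17,9,13]
11<16: swap(2,3), lo=3 mid=4 ⇒ [10,8,11,16,14,7,18,15,17,9,13]
14<16: swap(3,4), lo=4 mid=5 ⇒ [10,8,11,14,16,7,18,15,17,9,13]
7<16: swap(4,5), lo=5 mid=6 ⇒ [10,8,11,14,7,16,18,15,17,9,13]
18>16: swap(6,10), hi=9 ⇒ [10,8,11,14,7,16,13,15,17,9,18]
13<16: swap(5,6), lo=6 mid=7 ⇒ [10,8,11,14,7,13,16,15,17,9,18]
15<16: swap(6,7), lo=7 mid=8 ⇒ [10,8,11,14,7,13,15,16,17,9,18]
17>16: swap(8,9), hi=8 ⇒ [10,8,11,14,7,13,15,16,9,17,18]
9<16: swap(7,8), lo=8 mid=9 ⇒ [10,8,11,14,7,13,15,9,16,17,18]
done. lo=8 hi=8; a=[10,8,11,14,7,13,15,9,16,17,18]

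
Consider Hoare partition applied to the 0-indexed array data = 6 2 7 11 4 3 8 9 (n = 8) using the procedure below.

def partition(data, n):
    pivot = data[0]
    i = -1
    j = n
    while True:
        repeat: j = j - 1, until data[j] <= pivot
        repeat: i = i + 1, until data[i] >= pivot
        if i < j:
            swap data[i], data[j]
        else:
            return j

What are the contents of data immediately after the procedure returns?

pivot=6
j stops at 5 (3), i stops at 0 (6); swap ⇒ 3 2 7 11 4 6 8 9
j stops at 4 (4), i stops at 2 (7); swap ⇒ 3 2 4 11 7 6 8 9
j stops at 2, i stops at 3; i≥j ⇒ return 2. data=3 2 4 11 7 6 8 9

3 2 4 11 7 6 8 9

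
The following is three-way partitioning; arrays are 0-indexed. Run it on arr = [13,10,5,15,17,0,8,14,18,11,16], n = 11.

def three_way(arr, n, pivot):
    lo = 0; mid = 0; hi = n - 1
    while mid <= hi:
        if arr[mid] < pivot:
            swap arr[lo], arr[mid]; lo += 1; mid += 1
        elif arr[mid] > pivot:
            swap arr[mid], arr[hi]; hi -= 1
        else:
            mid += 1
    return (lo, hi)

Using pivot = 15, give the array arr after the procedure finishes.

[13,10,5,11,0,8,14,15,18,16,17]

pivot = 15; lo=0, mid=0, hi=10
arr[mid]=13<15: swap arr[0],arr[0]; lo=1,mid=1 → [13,10,5,15,17,0,8,14,18,11,16]
arr[mid]=10<15: swap arr[1],arr[1]; lo=2,mid=2 → [13,10,5,15,17,0,8,14,18,11,16]
arr[mid]=5<15: swap arr[2],arr[2]; lo=3,mid=3 → [13,10,5,15,17,0,8,14,18,11,16]
arr[mid]=15=15: mid=4
arr[mid]=17>15: swap arr[4],arr[10]; hi=9 → [13,10,5,15,16,0,8,14,18,11,17]
arr[mid]=16>15: swap arr[4],arr[9]; hi=8 → [13,10,5,15,11,0,8,14,18,16,17]
arr[mid]=11<15: swap arr[3],arr[4]; lo=4,mid=5 → [13,10,5,11,15,0,8,14,18,16,17]
arr[mid]=0<15: swap arr[4],arr[5]; lo=5,mid=6 → [13,10,5,11,0,15,8,14,18,16,17]
arr[mid]=8<15: swap arr[5],arr[6]; lo=6,mid=7 → [13,10,5,11,0,8,15,14,18,16,17]
arr[mid]=14<15: swap arr[6],arr[7]; lo=7,mid=8 → [13,10,5,11,0,8,14,15,18,16,17]
arr[mid]=18>15: swap arr[8],arr[8]; hi=7 → [13,10,5,11,0,8,14,15,18,16,17]
end: lo=7, hi=7; arr = [13,10,5,11,0,8,14,15,18,16,17]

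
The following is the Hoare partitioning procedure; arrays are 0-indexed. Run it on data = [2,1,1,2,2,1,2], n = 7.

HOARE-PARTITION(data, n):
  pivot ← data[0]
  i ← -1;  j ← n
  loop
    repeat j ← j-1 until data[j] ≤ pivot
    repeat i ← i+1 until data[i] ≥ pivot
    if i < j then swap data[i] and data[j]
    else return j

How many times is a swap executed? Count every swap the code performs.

2

pivot = data[0] = 2; i = -1, j = 7
j→6 (data[6]=2≤2), i→0 (data[0]=2≥2); i<j, swap → [2,1,1,2,2,1,2]
j→5 (data[5]=1≤2), i→3 (data[3]=2≥2); i<j, swap → [2,1,1,1,2,2,2]
j→4, i→4; i≥j, return j=4. data = [2,1,1,1,2,2,2]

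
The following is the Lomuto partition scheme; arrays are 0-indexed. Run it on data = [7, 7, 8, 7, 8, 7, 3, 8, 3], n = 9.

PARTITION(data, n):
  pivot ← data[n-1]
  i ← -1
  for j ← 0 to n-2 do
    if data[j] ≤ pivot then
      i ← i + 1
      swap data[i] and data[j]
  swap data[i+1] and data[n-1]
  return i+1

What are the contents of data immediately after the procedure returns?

[3, 3, 8, 7, 8, 7, 7, 8, 7]

pivot=3, i=-1
j=0: 7>3, skip
j=1: 7>3, skip
j=2: 8>3, skip
j=3: 7>3, skip
j=4: 8>3, skip
j=5: 7>3, skip
j=6: 3≤3, i=0, swap(0,6) ⇒ [3, 7, 8, 7, 8, 7, 7, 8, 3]
j=7: 8>3, skip
swap(1,8) ⇒ [3, 3, 8, 7, 8, 7, 7, 8, 7]; return 1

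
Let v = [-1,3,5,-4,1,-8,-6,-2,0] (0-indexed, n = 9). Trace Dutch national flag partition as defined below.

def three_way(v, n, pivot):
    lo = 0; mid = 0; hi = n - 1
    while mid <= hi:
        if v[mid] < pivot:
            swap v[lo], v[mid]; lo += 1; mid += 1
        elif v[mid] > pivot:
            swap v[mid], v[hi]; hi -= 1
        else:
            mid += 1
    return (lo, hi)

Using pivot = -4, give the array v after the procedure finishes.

[-6,-8,-4,1,5,3,-2,0,-1]

pivot = -4; lo=0, mid=0, hi=8
v[mid]=-1>-4: swap v[0],v[8]; hi=7 → [0,3,5,-4,1,-8,-6,-2,-1]
v[mid]=0>-4: swap v[0],v[7]; hi=6 → [-2,3,5,-4,1,-8,-6,0,-1]
v[mid]=-2>-4: swap v[0],v[6]; hi=5 → [-6,3,5,-4,1,-8,-2,0,-1]
v[mid]=-6<-4: swap v[0],v[0]; lo=1,mid=1 → [-6,3,5,-4,1,-8,-2,0,-1]
v[mid]=3>-4: swap v[1],v[5]; hi=4 → [-6,-8,5,-4,1,3,-2,0,-1]
v[mid]=-8<-4: swap v[1],v[1]; lo=2,mid=2 → [-6,-8,5,-4,1,3,-2,0,-1]
v[mid]=5>-4: swap v[2],v[4]; hi=3 → [-6,-8,1,-4,5,3,-2,0,-1]
v[mid]=1>-4: swap v[2],v[3]; hi=2 → [-6,-8,-4,1,5,3,-2,0,-1]
v[mid]=-4=-4: mid=3
end: lo=2, hi=2; v = [-6,-8,-4,1,5,3,-2,0,-1]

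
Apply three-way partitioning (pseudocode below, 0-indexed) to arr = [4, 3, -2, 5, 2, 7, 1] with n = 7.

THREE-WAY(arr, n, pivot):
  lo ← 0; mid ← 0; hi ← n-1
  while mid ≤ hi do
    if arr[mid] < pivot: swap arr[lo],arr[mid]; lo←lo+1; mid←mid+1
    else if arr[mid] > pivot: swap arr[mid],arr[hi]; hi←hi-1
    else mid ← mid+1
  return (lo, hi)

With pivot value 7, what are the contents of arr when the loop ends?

pivot = 7; lo=0, mid=0, hi=6
arr[mid]=4<7: swap arr[0],arr[0]; lo=1,mid=1 → [4, 3, -2, 5, 2, 7, 1]
arr[mid]=3<7: swap arr[1],arr[1]; lo=2,mid=2 → [4, 3, -2, 5, 2, 7, 1]
arr[mid]=-2<7: swap arr[2],arr[2]; lo=3,mid=3 → [4, 3, -2, 5, 2, 7, 1]
arr[mid]=5<7: swap arr[3],arr[3]; lo=4,mid=4 → [4, 3, -2, 5, 2, 7, 1]
arr[mid]=2<7: swap arr[4],arr[4]; lo=5,mid=5 → [4, 3, -2, 5, 2, 7, 1]
arr[mid]=7=7: mid=6
arr[mid]=1<7: swap arr[5],arr[6]; lo=6,mid=7 → [4, 3, -2, 5, 2, 1, 7]
end: lo=6, hi=6; arr = [4, 3, -2, 5, 2, 1, 7]

[4, 3, -2, 5, 2, 1, 7]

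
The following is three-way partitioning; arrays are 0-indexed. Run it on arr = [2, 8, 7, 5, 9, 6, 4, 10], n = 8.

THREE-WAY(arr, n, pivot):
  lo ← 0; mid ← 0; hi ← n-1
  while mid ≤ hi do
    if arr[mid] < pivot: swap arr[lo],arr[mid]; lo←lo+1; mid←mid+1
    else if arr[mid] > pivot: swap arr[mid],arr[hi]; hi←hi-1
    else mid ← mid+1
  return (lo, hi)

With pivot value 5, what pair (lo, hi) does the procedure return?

pivot = 5; lo=0, mid=0, hi=7
arr[mid]=2<5: swap arr[0],arr[0]; lo=1,mid=1 → [2, 8, 7, 5, 9, 6, 4, 10]
arr[mid]=8>5: swap arr[1],arr[7]; hi=6 → [2, 10, 7, 5, 9, 6, 4, 8]
arr[mid]=10>5: swap arr[1],arr[6]; hi=5 → [2, 4, 7, 5, 9, 6, 10, 8]
arr[mid]=4<5: swap arr[1],arr[1]; lo=2,mid=2 → [2, 4, 7, 5, 9, 6, 10, 8]
arr[mid]=7>5: swap arr[2],arr[5]; hi=4 → [2, 4, 6, 5, 9, 7, 10, 8]
arr[mid]=6>5: swap arr[2],arr[4]; hi=3 → [2, 4, 9, 5, 6, 7, 10, 8]
arr[mid]=9>5: swap arr[2],arr[3]; hi=2 → [2, 4, 5, 9, 6, 7, 10, 8]
arr[mid]=5=5: mid=3
end: lo=2, hi=2; arr = [2, 4, 5, 9, 6, 7, 10, 8]

(2, 2)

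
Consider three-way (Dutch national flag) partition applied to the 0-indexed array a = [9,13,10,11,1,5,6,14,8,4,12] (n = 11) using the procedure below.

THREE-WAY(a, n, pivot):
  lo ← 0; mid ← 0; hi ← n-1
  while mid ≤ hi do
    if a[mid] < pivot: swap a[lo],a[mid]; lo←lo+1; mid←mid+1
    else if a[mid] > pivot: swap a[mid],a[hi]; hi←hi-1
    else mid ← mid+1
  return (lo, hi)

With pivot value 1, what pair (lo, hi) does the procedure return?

(0, 0)

pivot = 1; lo=0, mid=0, hi=10
a[mid]=9>1: swap a[0],a[10]; hi=9 → [12,13,10,11,1,5,6,14,8,4,9]
a[mid]=12>1: swap a[0],a[9]; hi=8 → [4,13,10,11,1,5,6,14,8,12,9]
a[mid]=4>1: swap a[0],a[8]; hi=7 → [8,13,10,11,1,5,6,14,4,12,9]
a[mid]=8>1: swap a[0],a[7]; hi=6 → [14,13,10,11,1,5,6,8,4,12,9]
a[mid]=14>1: swap a[0],a[6]; hi=5 → [6,13,10,11,1,5,14,8,4,12,9]
a[mid]=6>1: swap a[0],a[5]; hi=4 → [5,13,10,11,1,6,14,8,4,12,9]
a[mid]=5>1: swap a[0],a[4]; hi=3 → [1,13,10,11,5,6,14,8,4,12,9]
a[mid]=1=1: mid=1
a[mid]=13>1: swap a[1],a[3]; hi=2 → [1,11,10,13,5,6,14,8,4,12,9]
a[mid]=11>1: swap a[1],a[2]; hi=1 → [1,10,11,13,5,6,14,8,4,12,9]
a[mid]=10>1: swap a[1],a[1]; hi=0 → [1,10,11,13,5,6,14,8,4,12,9]
end: lo=0, hi=0; a = [1,10,11,13,5,6,14,8,4,12,9]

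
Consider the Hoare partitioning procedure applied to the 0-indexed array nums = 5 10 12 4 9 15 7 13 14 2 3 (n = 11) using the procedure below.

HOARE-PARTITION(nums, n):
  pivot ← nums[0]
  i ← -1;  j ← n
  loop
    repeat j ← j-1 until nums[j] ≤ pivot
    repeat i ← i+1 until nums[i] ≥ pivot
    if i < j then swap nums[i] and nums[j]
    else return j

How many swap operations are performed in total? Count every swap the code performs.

pivot=5
j stops at 10 (3), i stops at 0 (5); swap ⇒ 3 10 12 4 9 15 7 13 14 2 5
j stops at 9 (2), i stops at 1 (10); swap ⇒ 3 2 12 4 9 15 7 13 14 10 5
j stops at 3 (4), i stops at 2 (12); swap ⇒ 3 2 4 12 9 15 7 13 14 10 5
j stops at 2, i stops at 3; i≥j ⇒ return 2. nums=3 2 4 12 9 15 7 13 14 10 5

3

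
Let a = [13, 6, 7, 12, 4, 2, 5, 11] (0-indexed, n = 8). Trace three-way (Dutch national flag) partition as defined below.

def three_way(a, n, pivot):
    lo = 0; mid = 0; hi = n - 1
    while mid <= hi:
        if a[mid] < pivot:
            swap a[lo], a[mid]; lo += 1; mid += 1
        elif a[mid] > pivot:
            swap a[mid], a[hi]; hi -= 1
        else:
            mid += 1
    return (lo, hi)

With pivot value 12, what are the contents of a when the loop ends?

lo=0 mid=0 hi=7
13>12: swap(0,7), hi=6 ⇒ [11, 6, 7, 12, 4, 2, 5, 13]
11<12: swap(0,0), lo=1 mid=1 ⇒ [11, 6, 7, 12, 4, 2, 5, 13]
6<12: swap(1,1), lo=2 mid=2 ⇒ [11, 6, 7, 12, 4, 2, 5, 13]
7<12: swap(2,2), lo=3 mid=3 ⇒ [11, 6, 7, 12, 4, 2, 5, 13]
12=12: mid=4
4<12: swap(3,4), lo=4 mid=5 ⇒ [11, 6, 7, 4, 12, 2, 5, 13]
2<12: swap(4,5), lo=5 mid=6 ⇒ [11, 6, 7, 4, 2, 12, 5, 13]
5<12: swap(5,6), lo=6 mid=7 ⇒ [11, 6, 7, 4, 2, 5, 12, 13]
done. lo=6 hi=6; a=[11, 6, 7, 4, 2, 5, 12, 13]

[11, 6, 7, 4, 2, 5, 12, 13]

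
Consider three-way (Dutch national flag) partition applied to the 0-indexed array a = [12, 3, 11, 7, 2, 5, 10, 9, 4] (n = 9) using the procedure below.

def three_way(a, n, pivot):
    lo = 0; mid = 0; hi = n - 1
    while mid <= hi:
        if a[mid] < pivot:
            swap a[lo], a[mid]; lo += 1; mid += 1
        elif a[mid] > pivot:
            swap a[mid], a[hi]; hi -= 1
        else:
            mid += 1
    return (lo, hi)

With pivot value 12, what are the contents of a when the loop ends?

[3, 11, 7, 2, 5, 10, 9, 4, 12]

pivot = 12; lo=0, mid=0, hi=8
a[mid]=12=12: mid=1
a[mid]=3<12: swap a[0],a[1]; lo=1,mid=2 → [3, 12, 11, 7, 2, 5, 10, 9, 4]
a[mid]=11<12: swap a[1],a[2]; lo=2,mid=3 → [3, 11, 12, 7, 2, 5, 10, 9, 4]
a[mid]=7<12: swap a[2],a[3]; lo=3,mid=4 → [3, 11, 7, 12, 2, 5, 10, 9, 4]
a[mid]=2<12: swap a[3],a[4]; lo=4,mid=5 → [3, 11, 7, 2, 12, 5, 10, 9, 4]
a[mid]=5<12: swap a[4],a[5]; lo=5,mid=6 → [3, 11, 7, 2, 5, 12, 10, 9, 4]
a[mid]=10<12: swap a[5],a[6]; lo=6,mid=7 → [3, 11, 7, 2, 5, 10, 12, 9, 4]
a[mid]=9<12: swap a[6],a[7]; lo=7,mid=8 → [3, 11, 7, 2, 5, 10, 9, 12, 4]
a[mid]=4<12: swap a[7],a[8]; lo=8,mid=9 → [3, 11, 7, 2, 5, 10, 9, 4, 12]
end: lo=8, hi=8; a = [3, 11, 7, 2, 5, 10, 9, 4, 12]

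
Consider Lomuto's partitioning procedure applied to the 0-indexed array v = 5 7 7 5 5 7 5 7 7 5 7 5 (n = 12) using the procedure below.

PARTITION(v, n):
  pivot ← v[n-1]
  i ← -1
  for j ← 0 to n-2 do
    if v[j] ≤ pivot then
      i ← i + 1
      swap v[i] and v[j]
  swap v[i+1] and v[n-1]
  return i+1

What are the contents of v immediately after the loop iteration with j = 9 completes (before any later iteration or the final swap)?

5 5 5 5 5 7 7 7 7 7 7 5

pivot = v[11] = 5; i = -1
j=0: v[0]=5 ≤ 5 → i=0, swap v[0],v[0] (no change) → 5 7 7 5 5 7 5 7 7 5 7 5
j=1: v[1]=7 > 5 → no swap
j=2: v[2]=7 > 5 → no swap
j=3: v[3]=5 ≤ 5 → i=1, swap v[1],v[3] → 5 5 7 7 5 7 5 7 7 5 7 5
j=4: v[4]=5 ≤ 5 → i=2, swap v[2],v[4] → 5 5 5 7 7 7 5 7 7 5 7 5
j=5: v[5]=7 > 5 → no swap
j=6: v[6]=5 ≤ 5 → i=3, swap v[3],v[6] → 5 5 5 5 7 7 7 7 7 5 7 5
j=7: v[7]=7 > 5 → no swap
j=8: v[8]=7 > 5 → no swap
j=9: v[9]=5 ≤ 5 → i=4, swap v[4],v[9] → 5 5 5 5 5 7 7 7 7 7 7 5
(after j=9) v = 5 5 5 5 5 7 7 7 7 7 7 5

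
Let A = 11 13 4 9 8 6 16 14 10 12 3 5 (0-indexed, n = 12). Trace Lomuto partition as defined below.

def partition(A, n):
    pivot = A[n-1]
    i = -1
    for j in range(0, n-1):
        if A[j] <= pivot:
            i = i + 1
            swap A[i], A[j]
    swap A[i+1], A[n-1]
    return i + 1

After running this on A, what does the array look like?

4 3 5 9 8 6 16 14 10 12 13 11

pivot = A[11] = 5; i = -1
j=0: A[0]=11 > 5 → no swap
j=1: A[1]=13 > 5 → no swap
j=2: A[2]=4 ≤ 5 → i=0, swap A[0],A[2] → 4 13 11 9 8 6 16 14 10 12 3 5
j=3: A[3]=9 > 5 → no swap
j=4: A[4]=8 > 5 → no swap
j=5: A[5]=6 > 5 → no swap
j=6: A[6]=16 > 5 → no swap
j=7: A[7]=14 > 5 → no swap
j=8: A[8]=10 > 5 → no swap
j=9: A[9]=12 > 5 → no swap
j=10: A[10]=3 ≤ 5 → i=1, swap A[1],A[10] → 4 3 11 9 8 6 16 14 10 12 13 5
final swap A[2],A[11] → 4 3 5 9 8 6 16 14 10 12 13 11; return 2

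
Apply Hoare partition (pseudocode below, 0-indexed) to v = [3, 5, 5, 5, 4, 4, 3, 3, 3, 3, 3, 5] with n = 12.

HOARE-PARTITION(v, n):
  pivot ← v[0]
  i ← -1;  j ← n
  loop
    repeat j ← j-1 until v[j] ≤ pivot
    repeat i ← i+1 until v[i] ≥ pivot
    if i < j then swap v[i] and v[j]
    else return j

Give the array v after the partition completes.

pivot = v[0] = 3; i = -1, j = 12
j→10 (v[10]=3≤3), i→0 (v[0]=3≥3); i<j, swap → [3, 5, 5, 5, 4, 4, 3, 3, 3, 3, 3, 5]
j→9 (v[9]=3≤3), i→1 (v[1]=5≥3); i<j, swap → [3, 3, 5, 5, 4, 4, 3, 3, 3, 5, 3, 5]
j→8 (v[8]=3≤3), i→2 (v[2]=5≥3); i<j, swap → [3, 3, 3, 5, 4, 4, 3, 3, 5, 5, 3, 5]
j→7 (v[7]=3≤3), i→3 (v[3]=5≥3); i<j, swap → [3, 3, 3, 3, 4, 4, 3, 5, 5, 5, 3, 5]
j→6 (v[6]=3≤3), i→4 (v[4]=4≥3); i<j, swap → [3, 3, 3, 3, 3, 4, 4, 5, 5, 5, 3, 5]
j→4, i→5; i≥j, return j=4. v = [3, 3, 3, 3, 3, 4, 4, 5, 5, 5, 3, 5]

[3, 3, 3, 3, 3, 4, 4, 5, 5, 5, 3, 5]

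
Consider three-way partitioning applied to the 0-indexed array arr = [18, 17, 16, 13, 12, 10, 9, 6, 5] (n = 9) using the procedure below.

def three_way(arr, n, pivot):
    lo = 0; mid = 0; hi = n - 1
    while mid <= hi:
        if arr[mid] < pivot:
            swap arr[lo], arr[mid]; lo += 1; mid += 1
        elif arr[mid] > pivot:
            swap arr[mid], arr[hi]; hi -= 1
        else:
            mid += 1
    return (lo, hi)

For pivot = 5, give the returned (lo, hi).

pivot = 5; lo=0, mid=0, hi=8
arr[mid]=18>5: swap arr[0],arr[8]; hi=7 → [5, 17, 16, 13, 12, 10, 9, 6, 18]
arr[mid]=5=5: mid=1
arr[mid]=17>5: swap arr[1],arr[7]; hi=6 → [5, 6, 16, 13, 12, 10, 9, 17, 18]
arr[mid]=6>5: swap arr[1],arr[6]; hi=5 → [5, 9, 16, 13, 12, 10, 6, 17, 18]
arr[mid]=9>5: swap arr[1],arr[5]; hi=4 → [5, 10, 16, 13, 12, 9, 6, 17, 18]
arr[mid]=10>5: swap arr[1],arr[4]; hi=3 → [5, 12, 16, 13, 10, 9, 6, 17, 18]
arr[mid]=12>5: swap arr[1],arr[3]; hi=2 → [5, 13, 16, 12, 10, 9, 6, 17, 18]
arr[mid]=13>5: swap arr[1],arr[2]; hi=1 → [5, 16, 13, 12, 10, 9, 6, 17, 18]
arr[mid]=16>5: swap arr[1],arr[1]; hi=0 → [5, 16, 13, 12, 10, 9, 6, 17, 18]
end: lo=0, hi=0; arr = [5, 16, 13, 12, 10, 9, 6, 17, 18]

(0, 0)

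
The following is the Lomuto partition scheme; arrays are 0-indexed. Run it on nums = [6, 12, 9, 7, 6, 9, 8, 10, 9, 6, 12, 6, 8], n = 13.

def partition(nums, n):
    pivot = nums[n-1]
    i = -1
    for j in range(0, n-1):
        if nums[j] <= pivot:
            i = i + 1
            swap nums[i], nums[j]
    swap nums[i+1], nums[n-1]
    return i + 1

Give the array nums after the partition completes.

pivot=8, i=-1
j=0: 6≤8, i=0, swap(0,0) ⇒ [6, 12, 9, 7, 6, 9, 8, 10, 9, 6, 12, 6, 8]
j=1: 12>8, skip
j=2: 9>8, skip
j=3: 7≤8, i=1, swap(1,3) ⇒ [6, 7, 9, 12, 6, 9, 8, 10, 9, 6, 12, 6, 8]
j=4: 6≤8, i=2, swap(2,4) ⇒ [6, 7, 6, 12, 9, 9, 8, 10, 9, 6, 12, 6, 8]
j=5: 9>8, skip
j=6: 8≤8, i=3, swap(3,6) ⇒ [6, 7, 6, 8, 9, 9, 12, 10, 9, 6, 12, 6, 8]
j=7: 10>8, skip
j=8: 9>8, skip
j=9: 6≤8, i=4, swap(4,9) ⇒ [6, 7, 6, 8, 6, 9, 12, 10, 9, 9, 12, 6, 8]
j=10: 12>8, skip
j=11: 6≤8, i=5, swap(5,11) ⇒ [6, 7, 6, 8, 6, 6, 12, 10, 9, 9, 12, 9, 8]
swap(6,12) ⇒ [6, 7, 6, 8, 6, 6, 8, 10, 9, 9, 12, 9, 12]; return 6

[6, 7, 6, 8, 6, 6, 8, 10, 9, 9, 12, 9, 12]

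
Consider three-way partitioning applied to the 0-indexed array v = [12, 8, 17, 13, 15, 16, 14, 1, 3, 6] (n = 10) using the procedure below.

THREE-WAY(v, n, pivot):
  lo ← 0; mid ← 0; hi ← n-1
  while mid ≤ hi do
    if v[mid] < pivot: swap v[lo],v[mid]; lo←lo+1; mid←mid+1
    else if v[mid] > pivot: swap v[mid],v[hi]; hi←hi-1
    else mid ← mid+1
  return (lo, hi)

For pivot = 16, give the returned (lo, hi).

pivot = 16; lo=0, mid=0, hi=9
v[mid]=12<16: swap v[0],v[0]; lo=1,mid=1 → [12, 8, 17, 13, 15, 16, 14, 1, 3, 6]
v[mid]=8<16: swap v[1],v[1]; lo=2,mid=2 → [12, 8, 17, 13, 15, 16, 14, 1, 3, 6]
v[mid]=17>16: swap v[2],v[9]; hi=8 → [12, 8, 6, 13, 15, 16, 14, 1, 3, 17]
v[mid]=6<16: swap v[2],v[2]; lo=3,mid=3 → [12, 8, 6, 13, 15, 16, 14, 1, 3, 17]
v[mid]=13<16: swap v[3],v[3]; lo=4,mid=4 → [12, 8, 6, 13, 15, 16, 14, 1, 3, 17]
v[mid]=15<16: swap v[4],v[4]; lo=5,mid=5 → [12, 8, 6, 13, 15, 16, 14, 1, 3, 17]
v[mid]=16=16: mid=6
v[mid]=14<16: swap v[5],v[6]; lo=6,mid=7 → [12, 8, 6, 13, 15, 14, 16, 1, 3, 17]
v[mid]=1<16: swap v[6],v[7]; lo=7,mid=8 → [12, 8, 6, 13, 15, 14, 1, 16, 3, 17]
v[mid]=3<16: swap v[7],v[8]; lo=8,mid=9 → [12, 8, 6, 13, 15, 14, 1, 3, 16, 17]
end: lo=8, hi=8; v = [12, 8, 6, 13, 15, 14, 1, 3, 16, 17]

(8, 8)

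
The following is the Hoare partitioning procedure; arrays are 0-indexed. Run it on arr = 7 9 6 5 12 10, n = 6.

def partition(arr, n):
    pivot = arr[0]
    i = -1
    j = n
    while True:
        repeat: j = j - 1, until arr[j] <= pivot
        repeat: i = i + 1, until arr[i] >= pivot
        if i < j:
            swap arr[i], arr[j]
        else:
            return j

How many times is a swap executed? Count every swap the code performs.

pivot = arr[0] = 7; i = -1, j = 6
j→3 (arr[3]=5≤7), i→0 (arr[0]=7≥7); i<j, swap → 5 9 6 7 12 10
j→2 (arr[2]=6≤7), i→1 (arr[1]=9≥7); i<j, swap → 5 6 9 7 12 10
j→1, i→2; i≥j, return j=1. arr = 5 6 9 7 12 10

2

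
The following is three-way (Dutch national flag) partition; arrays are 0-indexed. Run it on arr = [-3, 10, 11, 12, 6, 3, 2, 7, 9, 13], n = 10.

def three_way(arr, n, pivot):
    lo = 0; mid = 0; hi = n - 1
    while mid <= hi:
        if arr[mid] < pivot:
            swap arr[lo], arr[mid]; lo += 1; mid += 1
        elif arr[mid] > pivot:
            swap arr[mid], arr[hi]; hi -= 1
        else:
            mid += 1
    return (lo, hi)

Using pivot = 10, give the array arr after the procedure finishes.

[-3, 9, 7, 6, 3, 2, 10, 12, 13, 11]

lo=0 mid=0 hi=9
-3<10: swap(0,0), lo=1 mid=1 ⇒ [-3, 10, 11, 12, 6, 3, 2, 7, 9, 13]
10=10: mid=2
11>10: swap(2,9), hi=8 ⇒ [-3, 10, 13, 12, 6, 3, 2, 7, 9, 11]
13>10: swap(2,8), hi=7 ⇒ [-3, 10, 9, 12, 6, 3, 2, 7, 13, 11]
9<10: swap(1,2), lo=2 mid=3 ⇒ [-3, 9, 10, 12, 6, 3, 2, 7, 13, 11]
12>10: swap(3,7), hi=6 ⇒ [-3, 9, 10, 7, 6, 3, 2, 12, 13, 11]
7<10: swap(2,3), lo=3 mid=4 ⇒ [-3, 9, 7, 10, 6, 3, 2, 12, 13, 11]
6<10: swap(3,4), lo=4 mid=5 ⇒ [-3, 9, 7, 6, 10, 3, 2, 12, 13, 11]
3<10: swap(4,5), lo=5 mid=6 ⇒ [-3, 9, 7, 6, 3, 10, 2, 12, 13, 11]
2<10: swap(5,6), lo=6 mid=7 ⇒ [-3, 9, 7, 6, 3, 2, 10, 12, 13, 11]
done. lo=6 hi=6; arr=[-3, 9, 7, 6, 3, 2, 10, 12, 13, 11]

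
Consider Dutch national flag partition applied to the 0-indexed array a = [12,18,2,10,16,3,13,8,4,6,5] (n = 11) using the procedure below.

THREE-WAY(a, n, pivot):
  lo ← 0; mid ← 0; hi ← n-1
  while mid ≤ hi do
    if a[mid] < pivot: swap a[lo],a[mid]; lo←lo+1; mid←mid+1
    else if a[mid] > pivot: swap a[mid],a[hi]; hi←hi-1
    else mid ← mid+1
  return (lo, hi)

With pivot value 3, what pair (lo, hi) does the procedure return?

lo=0 mid=0 hi=10
12>3: swap(0,10), hi=9 ⇒ [5,18,2,10,16,3,13,8,4,6,12]
5>3: swap(0,9), hi=8 ⇒ [6,18,2,10,16,3,13,8,4,5,12]
6>3: swap(0,8), hi=7 ⇒ [4,18,2,10,16,3,13,8,6,5,12]
4>3: swap(0,7), hi=6 ⇒ [8,18,2,10,16,3,13,4,6,5,12]
8>3: swap(0,6), hi=5 ⇒ [13,18,2,10,16,3,8,4,6,5,12]
13>3: swap(0,5), hi=4 ⇒ [3,18,2,10,16,13,8,4,6,5,12]
3=3: mid=1
18>3: swap(1,4), hi=3 ⇒ [3,16,2,10,18,13,8,4,6,5,12]
16>3: swap(1,3), hi=2 ⇒ [3,10,2,16,18,13,8,4,6,5,12]
10>3: swap(1,2), hi=1 ⇒ [3,2,10,16,18,13,8,4,6,5,12]
2<3: swap(0,1), lo=1 mid=2 ⇒ [2,3,10,16,18,13,8,4,6,5,12]
done. lo=1 hi=1; a=[2,3,10,16,18,13,8,4,6,5,12]

(1, 1)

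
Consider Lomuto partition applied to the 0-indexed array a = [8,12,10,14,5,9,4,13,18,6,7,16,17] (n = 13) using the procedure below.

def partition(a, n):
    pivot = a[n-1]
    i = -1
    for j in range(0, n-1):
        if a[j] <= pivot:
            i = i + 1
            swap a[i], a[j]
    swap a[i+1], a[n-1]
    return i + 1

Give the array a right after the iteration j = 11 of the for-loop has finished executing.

[8,12,10,14,5,9,4,13,6,7,16,18,17]

pivot = a[12] = 17; i = -1
j=0: a[0]=8 ≤ 17 → i=0, swap a[0],a[0] (no change) → [8,12,10,14,5,9,4,13,18,6,7,16,17]
j=1: a[1]=12 ≤ 17 → i=1, swap a[1],a[1] (no change) → [8,12,10,14,5,9,4,13,18,6,7,16,17]
j=2: a[2]=10 ≤ 17 → i=2, swap a[2],a[2] (no change) → [8,12,10,14,5,9,4,13,18,6,7,16,17]
j=3: a[3]=14 ≤ 17 → i=3, swap a[3],a[3] (no change) → [8,12,10,14,5,9,4,13,18,6,7,16,17]
j=4: a[4]=5 ≤ 17 → i=4, swap a[4],a[4] (no change) → [8,12,10,14,5,9,4,13,18,6,7,16,17]
j=5: a[5]=9 ≤ 17 → i=5, swap a[5],a[5] (no change) → [8,12,10,14,5,9,4,13,18,6,7,16,17]
j=6: a[6]=4 ≤ 17 → i=6, swap a[6],a[6] (no change) → [8,12,10,14,5,9,4,13,18,6,7,16,17]
j=7: a[7]=13 ≤ 17 → i=7, swap a[7],a[7] (no change) → [8,12,10,14,5,9,4,13,18,6,7,16,17]
j=8: a[8]=18 > 17 → no swap
j=9: a[9]=6 ≤ 17 → i=8, swap a[8],a[9] → [8,12,10,14,5,9,4,13,6,18,7,16,17]
j=10: a[10]=7 ≤ 17 → i=9, swap a[9],a[10] → [8,12,10,14,5,9,4,13,6,7,18,16,17]
j=11: a[11]=16 ≤ 17 → i=10, swap a[10],a[11] → [8,12,10,14,5,9,4,13,6,7,16,18,17]
(after j=11) a = [8,12,10,14,5,9,4,13,6,7,16,18,17]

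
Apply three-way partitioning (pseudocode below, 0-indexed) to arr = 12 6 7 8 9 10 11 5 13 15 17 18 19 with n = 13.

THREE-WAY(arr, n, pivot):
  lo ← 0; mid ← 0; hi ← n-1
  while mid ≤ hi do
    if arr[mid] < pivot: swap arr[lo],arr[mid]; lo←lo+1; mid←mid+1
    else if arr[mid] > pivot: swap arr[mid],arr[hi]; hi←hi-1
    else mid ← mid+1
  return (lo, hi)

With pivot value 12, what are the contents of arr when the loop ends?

lo=0 mid=0 hi=12
12=12: mid=1
6<12: swap(0,1), lo=1 mid=2 ⇒ 6 12 7 8 9 10 11 5 13 15 17 18 19
7<12: swap(1,2), lo=2 mid=3 ⇒ 6 7 12 8 9 10 11 5 13 15 17 18 19
8<12: swap(2,3), lo=3 mid=4 ⇒ 6 7 8 12 9 10 11 5 13 15 17 18 19
9<12: swap(3,4), lo=4 mid=5 ⇒ 6 7 8 9 12 10 11 5 13 15 17 18 19
10<12: swap(4,5), lo=5 mid=6 ⇒ 6 7 8 9 10 12 11 5 13 15 17 18 19
11<12: swap(5,6), lo=6 mid=7 ⇒ 6 7 8 9 10 11 12 5 13 15 17 18 19
5<12: swap(6,7), lo=7 mid=8 ⇒ 6 7 8 9 10 11 5 12 13 15 17 18 19
13>12: swap(8,12), hi=11 ⇒ 6 7 8 9 10 11 5 12 19 15 17 18 13
19>12: swap(8,11), hi=10 ⇒ 6 7 8 9 10 11 5 12 18 15 17 19 13
18>12: swap(8,10), hi=9 ⇒ 6 7 8 9 10 11 5 12 17 15 18 19 13
17>12: swap(8,9), hi=8 ⇒ 6 7 8 9 10 11 5 12 15 17 18 19 13
15>12: swap(8,8), hi=7 ⇒ 6 7 8 9 10 11 5 12 15 17 18 19 13
done. lo=7 hi=7; arr=6 7 8 9 10 11 5 12 15 17 18 19 13

6 7 8 9 10 11 5 12 15 17 18 19 13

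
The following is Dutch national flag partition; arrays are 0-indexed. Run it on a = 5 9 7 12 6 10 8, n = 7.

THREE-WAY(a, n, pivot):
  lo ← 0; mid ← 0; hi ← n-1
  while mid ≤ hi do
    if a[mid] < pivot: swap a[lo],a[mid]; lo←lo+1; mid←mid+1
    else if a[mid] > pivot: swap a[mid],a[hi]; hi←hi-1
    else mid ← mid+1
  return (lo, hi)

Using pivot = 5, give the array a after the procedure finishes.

5 7 12 6 10 8 9

pivot = 5; lo=0, mid=0, hi=6
a[mid]=5=5: mid=1
a[mid]=9>5: swap a[1],a[6]; hi=5 → 5 8 7 12 6 10 9
a[mid]=8>5: swap a[1],a[5]; hi=4 → 5 10 7 12 6 8 9
a[mid]=10>5: swap a[1],a[4]; hi=3 → 5 6 7 12 10 8 9
a[mid]=6>5: swap a[1],a[3]; hi=2 → 5 12 7 6 10 8 9
a[mid]=12>5: swap a[1],a[2]; hi=1 → 5 7 12 6 10 8 9
a[mid]=7>5: swap a[1],a[1]; hi=0 → 5 7 12 6 10 8 9
end: lo=0, hi=0; a = 5 7 12 6 10 8 9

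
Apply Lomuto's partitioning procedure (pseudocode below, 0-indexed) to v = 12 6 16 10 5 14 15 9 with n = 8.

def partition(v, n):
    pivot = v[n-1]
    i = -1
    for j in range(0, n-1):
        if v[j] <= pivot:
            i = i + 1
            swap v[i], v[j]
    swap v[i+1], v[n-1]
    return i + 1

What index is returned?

2

pivot = v[7] = 9; i = -1
j=0: v[0]=12 > 9 → no swap
j=1: v[1]=6 ≤ 9 → i=0, swap v[0],v[1] → 6 12 16 10 5 14 15 9
j=2: v[2]=16 > 9 → no swap
j=3: v[3]=10 > 9 → no swap
j=4: v[4]=5 ≤ 9 → i=1, swap v[1],v[4] → 6 5 16 10 12 14 15 9
j=5: v[5]=14 > 9 → no swap
j=6: v[6]=15 > 9 → no swap
final swap v[2],v[7] → 6 5 9 10 12 14 15 16; return 2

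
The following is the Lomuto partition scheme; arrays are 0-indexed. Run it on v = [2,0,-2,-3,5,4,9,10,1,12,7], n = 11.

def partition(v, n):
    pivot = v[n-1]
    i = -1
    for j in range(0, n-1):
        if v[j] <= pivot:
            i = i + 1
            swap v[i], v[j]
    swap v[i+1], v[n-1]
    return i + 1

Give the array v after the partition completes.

pivot=7, i=-1
j=0: 2≤7, i=0, swap(0,0) ⇒ [2,0,-2,-3,5,4,9,10,1,12,7]
j=1: 0≤7, i=1, swap(1,1) ⇒ [2,0,-2,-3,5,4,9,10,1,12,7]
j=2: -2≤7, i=2, swap(2,2) ⇒ [2,0,-2,-3,5,4,9,10,1,12,7]
j=3: -3≤7, i=3, swap(3,3) ⇒ [2,0,-2,-3,5,4,9,10,1,12,7]
j=4: 5≤7, i=4, swap(4,4) ⇒ [2,0,-2,-3,5,4,9,10,1,12,7]
j=5: 4≤7, i=5, swap(5,5) ⇒ [2,0,-2,-3,5,4,9,10,1,12,7]
j=6: 9>7, skip
j=7: 10>7, skip
j=8: 1≤7, i=6, swap(6,8) ⇒ [2,0,-2,-3,5,4,1,10,9,12,7]
j=9: 12>7, skip
swap(7,10) ⇒ [2,0,-2,-3,5,4,1,7,9,12,10]; return 7

[2,0,-2,-3,5,4,1,7,9,12,10]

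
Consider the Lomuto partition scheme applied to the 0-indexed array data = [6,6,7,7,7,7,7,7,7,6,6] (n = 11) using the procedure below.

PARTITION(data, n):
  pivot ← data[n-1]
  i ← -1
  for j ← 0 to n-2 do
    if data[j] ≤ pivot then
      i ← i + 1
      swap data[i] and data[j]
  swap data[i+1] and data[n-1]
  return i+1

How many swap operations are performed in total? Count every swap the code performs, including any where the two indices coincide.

pivot=6, i=-1
j=0: 6≤6, i=0, swap(0,0) ⇒ [6,6,7,7,7,7,7,7,7,6,6]
j=1: 6≤6, i=1, swap(1,1) ⇒ [6,6,7,7,7,7,7,7,7,6,6]
j=2: 7>6, skip
j=3: 7>6, skip
j=4: 7>6, skip
j=5: 7>6, skip
j=6: 7>6, skip
j=7: 7>6, skip
j=8: 7>6, skip
j=9: 6≤6, i=2, swap(2,9) ⇒ [6,6,6,7,7,7,7,7,7,7,6]
swap(3,10) ⇒ [6,6,6,6,7,7,7,7,7,7,7]; return 3

4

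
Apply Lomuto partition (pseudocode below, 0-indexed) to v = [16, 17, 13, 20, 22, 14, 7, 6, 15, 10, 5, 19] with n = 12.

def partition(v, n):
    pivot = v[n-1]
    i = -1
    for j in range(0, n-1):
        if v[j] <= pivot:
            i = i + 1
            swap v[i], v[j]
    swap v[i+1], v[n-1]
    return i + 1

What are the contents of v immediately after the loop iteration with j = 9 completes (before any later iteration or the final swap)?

[16, 17, 13, 14, 7, 6, 15, 10, 22, 20, 5, 19]

pivot=19, i=-1
j=0: 16≤19, i=0, swap(0,0) ⇒ [16, 17, 13, 20, 22, 14, 7, 6, 15, 10, 5, 19]
j=1: 17≤19, i=1, swap(1,1) ⇒ [16, 17, 13, 20, 22, 14, 7, 6, 15, 10, 5, 19]
j=2: 13≤19, i=2, swap(2,2) ⇒ [16, 17, 13, 20, 22, 14, 7, 6, 15, 10, 5, 19]
j=3: 20>19, skip
j=4: 22>19, skip
j=5: 14≤19, i=3, swap(3,5) ⇒ [16, 17, 13, 14, 22, 20, 7, 6, 15, 10, 5, 19]
j=6: 7≤19, i=4, swap(4,6) ⇒ [16, 17, 13, 14, 7, 20, 22, 6, 15, 10, 5, 19]
j=7: 6≤19, i=5, swap(5,7) ⇒ [16, 17, 13, 14, 7, 6, 22, 20, 15, 10, 5, 19]
j=8: 15≤19, i=6, swap(6,8) ⇒ [16, 17, 13, 14, 7, 6, 15, 20, 22, 10, 5, 19]
j=9: 10≤19, i=7, swap(7,9) ⇒ [16, 17, 13, 14, 7, 6, 15, 10, 22, 20, 5, 19]
(after j=9) v = [16, 17, 13, 14, 7, 6, 15, 10, 22, 20, 5, 19]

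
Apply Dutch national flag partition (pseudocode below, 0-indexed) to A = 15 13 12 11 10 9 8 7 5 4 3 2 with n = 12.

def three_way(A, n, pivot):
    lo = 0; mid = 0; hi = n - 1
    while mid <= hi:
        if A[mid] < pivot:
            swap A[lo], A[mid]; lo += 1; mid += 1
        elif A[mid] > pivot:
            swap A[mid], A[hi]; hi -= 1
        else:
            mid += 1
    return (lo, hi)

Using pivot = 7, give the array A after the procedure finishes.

pivot = 7; lo=0, mid=0, hi=11
A[mid]=15>7: swap A[0],A[11]; hi=10 → 2 13 12 11 10 9 8 7 5 4 3 15
A[mid]=2<7: swap A[0],A[0]; lo=1,mid=1 → 2 13 12 11 10 9 8 7 5 4 3 15
A[mid]=13>7: swap A[1],A[10]; hi=9 → 2 3 12 11 10 9 8 7 5 4 13 15
A[mid]=3<7: swap A[1],A[1]; lo=2,mid=2 → 2 3 12 11 10 9 8 7 5 4 13 15
A[mid]=12>7: swap A[2],A[9]; hi=8 → 2 3 4 11 10 9 8 7 5 12 13 15
A[mid]=4<7: swap A[2],A[2]; lo=3,mid=3 → 2 3 4 11 10 9 8 7 5 12 13 15
A[mid]=11>7: swap A[3],A[8]; hi=7 → 2 3 4 5 10 9 8 7 11 12 13 15
A[mid]=5<7: swap A[3],A[3]; lo=4,mid=4 → 2 3 4 5 10 9 8 7 11 12 13 15
A[mid]=10>7: swap A[4],A[7]; hi=6 → 2 3 4 5 7 9 8 10 11 12 13 15
A[mid]=7=7: mid=5
A[mid]=9>7: swap A[5],A[6]; hi=5 → 2 3 4 5 7 8 9 10 11 12 13 15
A[mid]=8>7: swap A[5],A[5]; hi=4 → 2 3 4 5 7 8 9 10 11 12 13 15
end: lo=4, hi=4; A = 2 3 4 5 7 8 9 10 11 12 13 15

2 3 4 5 7 8 9 10 11 12 13 15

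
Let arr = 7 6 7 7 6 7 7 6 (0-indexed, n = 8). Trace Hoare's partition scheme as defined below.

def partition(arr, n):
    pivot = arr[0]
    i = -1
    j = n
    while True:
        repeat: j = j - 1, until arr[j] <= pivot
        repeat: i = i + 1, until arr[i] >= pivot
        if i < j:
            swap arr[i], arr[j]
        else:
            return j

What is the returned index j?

pivot = arr[0] = 7; i = -1, j = 8
j→7 (arr[7]=6≤7), i→0 (arr[0]=7≥7); i<j, swap → 6 6 7 7 6 7 7 7
j→6 (arr[6]=7≤7), i→2 (arr[2]=7≥7); i<j, swap → 6 6 7 7 6 7 7 7
j→5 (arr[5]=7≤7), i→3 (arr[3]=7≥7); i<j, swap → 6 6 7 7 6 7 7 7
j→4, i→5; i≥j, return j=4. arr = 6 6 7 7 6 7 7 7

4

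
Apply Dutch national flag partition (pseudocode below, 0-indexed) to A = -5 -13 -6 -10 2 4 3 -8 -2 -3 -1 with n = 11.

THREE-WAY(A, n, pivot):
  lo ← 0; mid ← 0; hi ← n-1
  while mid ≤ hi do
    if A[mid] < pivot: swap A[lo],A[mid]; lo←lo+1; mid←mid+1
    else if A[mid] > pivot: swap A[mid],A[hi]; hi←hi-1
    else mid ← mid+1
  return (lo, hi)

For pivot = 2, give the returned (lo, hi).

lo=0 mid=0 hi=10
-5<2: swap(0,0), lo=1 mid=1 ⇒ -5 -13 -6 -10 2 4 3 -8 -2 -3 -1
-13<2: swap(1,1), lo=2 mid=2 ⇒ -5 -13 -6 -10 2 4 3 -8 -2 -3 -1
-6<2: swap(2,2), lo=3 mid=3 ⇒ -5 -13 -6 -10 2 4 3 -8 -2 -3 -1
-10<2: swap(3,3), lo=4 mid=4 ⇒ -5 -13 -6 -10 2 4 3 -8 -2 -3 -1
2=2: mid=5
4>2: swap(5,10), hi=9 ⇒ -5 -13 -6 -10 2 -1 3 -8 -2 -3 4
-1<2: swap(4,5), lo=5 mid=6 ⇒ -5 -13 -6 -10 -1 2 3 -8 -2 -3 4
3>2: swap(6,9), hi=8 ⇒ -5 -13 -6 -10 -1 2 -3 -8 -2 3 4
-3<2: swap(5,6), lo=6 mid=7 ⇒ -5 -13 -6 -10 -1 -3 2 -8 -2 3 4
-8<2: swap(6,7), lo=7 mid=8 ⇒ -5 -13 -6 -10 -1 -3 -8 2 -2 3 4
-2<2: swap(7,8), lo=8 mid=9 ⇒ -5 -13 -6 -10 -1 -3 -8 -2 2 3 4
done. lo=8 hi=8; A=-5 -13 -6 -10 -1 -3 -8 -2 2 3 4

(8, 8)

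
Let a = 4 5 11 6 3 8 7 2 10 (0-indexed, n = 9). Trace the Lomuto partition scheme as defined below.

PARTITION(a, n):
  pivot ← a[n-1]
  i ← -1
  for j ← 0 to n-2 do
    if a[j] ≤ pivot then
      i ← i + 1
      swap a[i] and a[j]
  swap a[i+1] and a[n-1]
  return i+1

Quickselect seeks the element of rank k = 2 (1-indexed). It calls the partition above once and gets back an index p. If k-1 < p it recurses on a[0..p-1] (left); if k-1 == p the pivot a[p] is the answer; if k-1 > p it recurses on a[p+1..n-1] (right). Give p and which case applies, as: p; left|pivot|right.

7; left

pivot=10, i=-1
j=0: 4≤10, i=0, swap(0,0) ⇒ 4 5 11 6 3 8 7 2 10
j=1: 5≤10, i=1, swap(1,1) ⇒ 4 5 11 6 3 8 7 2 10
j=2: 11>10, skip
j=3: 6≤10, i=2, swap(2,3) ⇒ 4 5 6 11 3 8 7 2 10
j=4: 3≤10, i=3, swap(3,4) ⇒ 4 5 6 3 11 8 7 2 10
j=5: 8≤10, i=4, swap(4,5) ⇒ 4 5 6 3 8 11 7 2 10
j=6: 7≤10, i=5, swap(5,6) ⇒ 4 5 6 3 8 7 11 2 10
j=7: 2≤10, i=6, swap(6,7) ⇒ 4 5 6 3 8 7 2 11 10
swap(7,8) ⇒ 4 5 6 3 8 7 2 10 11; return 7
p = 7; k-1 = 1 < 7 ⇒ left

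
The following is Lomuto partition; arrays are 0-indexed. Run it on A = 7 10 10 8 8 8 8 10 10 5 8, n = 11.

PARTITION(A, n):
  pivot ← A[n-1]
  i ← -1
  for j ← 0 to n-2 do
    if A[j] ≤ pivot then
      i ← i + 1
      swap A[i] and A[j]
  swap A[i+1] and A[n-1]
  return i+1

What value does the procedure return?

6

pivot=8, i=-1
j=0: 7≤8, i=0, swap(0,0) ⇒ 7 10 10 8 8 8 8 10 10 5 8
j=1: 10>8, skip
j=2: 10>8, skip
j=3: 8≤8, i=1, swap(1,3) ⇒ 7 8 10 10 8 8 8 10 10 5 8
j=4: 8≤8, i=2, swap(2,4) ⇒ 7 8 8 10 10 8 8 10 10 5 8
j=5: 8≤8, i=3, swap(3,5) ⇒ 7 8 8 8 10 10 8 10 10 5 8
j=6: 8≤8, i=4, swap(4,6) ⇒ 7 8 8 8 8 10 10 10 10 5 8
j=7: 10>8, skip
j=8: 10>8, skip
j=9: 5≤8, i=5, swap(5,9) ⇒ 7 8 8 8 8 5 10 10 10 10 8
swap(6,10) ⇒ 7 8 8 8 8 5 8 10 10 10 10; return 6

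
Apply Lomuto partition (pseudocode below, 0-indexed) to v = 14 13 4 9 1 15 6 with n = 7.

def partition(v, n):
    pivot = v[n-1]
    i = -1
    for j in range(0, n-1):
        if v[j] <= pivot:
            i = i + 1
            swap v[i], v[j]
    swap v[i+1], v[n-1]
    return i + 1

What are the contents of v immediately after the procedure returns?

4 1 6 9 13 15 14

pivot=6, i=-1
j=0: 14>6, skip
j=1: 13>6, skip
j=2: 4≤6, i=0, swap(0,2) ⇒ 4 13 14 9 1 15 6
j=3: 9>6, skip
j=4: 1≤6, i=1, swap(1,4) ⇒ 4 1 14 9 13 15 6
j=5: 15>6, skip
swap(2,6) ⇒ 4 1 6 9 13 15 14; return 2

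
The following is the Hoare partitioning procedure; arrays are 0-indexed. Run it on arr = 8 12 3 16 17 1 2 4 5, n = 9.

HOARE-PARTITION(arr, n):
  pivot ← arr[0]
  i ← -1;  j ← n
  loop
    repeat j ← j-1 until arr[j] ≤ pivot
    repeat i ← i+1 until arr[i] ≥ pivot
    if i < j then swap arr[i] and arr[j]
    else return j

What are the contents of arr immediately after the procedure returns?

5 4 3 2 1 17 16 12 8

pivot=8
j stops at 8 (5), i stops at 0 (8); swap ⇒ 5 12 3 16 17 1 2 4 8
j stops at 7 (4), i stops at 1 (12); swap ⇒ 5 4 3 16 17 1 2 12 8
j stops at 6 (2), i stops at 3 (16); swap ⇒ 5 4 3 2 17 1 16 12 8
j stops at 5 (1), i stops at 4 (17); swap ⇒ 5 4 3 2 1 17 16 12 8
j stops at 4, i stops at 5; i≥j ⇒ return 4. arr=5 4 3 2 1 17 16 12 8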